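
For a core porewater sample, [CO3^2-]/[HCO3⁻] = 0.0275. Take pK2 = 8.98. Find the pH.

From K2 = [H⁺][CO3^2-]/[HCO3⁻]:  pH = pK2 + log₁₀([CO3^2-]/[HCO3⁻])
log₁₀(0.0275) = -1.561
pH = 8.98 + (-1.561) = 7.42

pH = 7.42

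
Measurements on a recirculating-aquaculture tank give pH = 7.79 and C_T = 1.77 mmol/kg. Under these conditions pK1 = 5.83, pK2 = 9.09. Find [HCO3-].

[HCO3⁻] = 1.67 mmol/kg

α₁ = 1 / (1 + [H⁺]/K1 + K2/[H⁺]) = 1 / (1 + 10^-1.96 + 10^-1.30)
   = 1 / (1 + 0.010965 + 0.050119) = 1/1.0611 = 0.9424
[HCO3⁻] = α₁ × DIC = 0.9424 × 1.77 = 1.67 mmol/kg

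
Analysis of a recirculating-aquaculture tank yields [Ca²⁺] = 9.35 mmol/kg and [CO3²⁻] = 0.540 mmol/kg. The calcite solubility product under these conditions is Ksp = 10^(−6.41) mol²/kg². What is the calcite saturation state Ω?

Ω = 13.0

Ksp = 10^(−6.41) = 3.890×10^-7
Ω = [Ca²⁺][CO3²⁻]/Ksp = (9.35×10^-3)(0.540×10^-3) / 3.890×10^-7 = 13.0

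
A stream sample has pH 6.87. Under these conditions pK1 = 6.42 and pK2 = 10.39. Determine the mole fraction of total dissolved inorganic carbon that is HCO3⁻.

α₁ = 0.738

α₁ = 1 / (1 + [H⁺]/K1 + K2/[H⁺]) = 1 / (1 + 10^-0.45 + 10^-3.52)
   = 1 / (1 + 0.35481 + 0.00030200) = 1/1.3551 = 0.7379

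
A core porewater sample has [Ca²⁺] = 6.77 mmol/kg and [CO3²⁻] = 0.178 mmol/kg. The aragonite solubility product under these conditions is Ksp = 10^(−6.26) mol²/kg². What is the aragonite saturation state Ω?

Ω = 2.19

Ksp = 10^(−6.26) = 5.495×10^-7
Ω = [Ca²⁺][CO3²⁻]/Ksp = (6.77×10^-3)(0.178×10^-3) / 5.495×10^-7 = 2.19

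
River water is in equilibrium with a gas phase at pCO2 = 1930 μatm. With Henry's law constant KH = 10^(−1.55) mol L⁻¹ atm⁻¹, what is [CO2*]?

[CO2*] = 54.4 μmol/L

KH = 10^(−1.55) = 2.818×10^-2 mol L⁻¹ atm⁻¹
[CO2*] = KH · pCO2 = 2.818×10^-2 × 1930×10^-6 atm = 5.44×10^-5 mol/L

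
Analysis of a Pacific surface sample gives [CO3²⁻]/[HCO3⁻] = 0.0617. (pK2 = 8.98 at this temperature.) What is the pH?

From K2 = [H⁺][CO3²⁻]/[HCO3⁻]:  pH = pK2 + log₁₀([CO3²⁻]/[HCO3⁻])
log₁₀(0.0617) = -1.210
pH = 8.98 + (-1.210) = 7.77

pH = 7.77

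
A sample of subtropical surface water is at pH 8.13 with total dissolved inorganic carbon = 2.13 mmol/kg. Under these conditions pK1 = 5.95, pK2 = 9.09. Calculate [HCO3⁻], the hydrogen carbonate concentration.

α₁ = 1 / (1 + [H⁺]/K1 + K2/[H⁺]) = 1 / (1 + 10^-2.18 + 10^-0.96)
   = 1 / (1 + 0.0066069 + 0.10965) = 1/1.1163 = 0.8959
[HCO3⁻] = α₁ × DIC = 0.8959 × 2.13 = 1.91 mmol/kg

[HCO3⁻] = 1.91 mmol/kg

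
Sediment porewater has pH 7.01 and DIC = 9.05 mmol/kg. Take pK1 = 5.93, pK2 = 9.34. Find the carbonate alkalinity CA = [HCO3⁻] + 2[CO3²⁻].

CA = 8.40 mmol/kg

CA = [HCO3⁻] + 2[CO3²⁻] = (α₁ + 2α₂)·DIC
At pH 7.01: [H⁺]/K1 = 10^-1.08 = 0.083176, K2/[H⁺] = 10^-2.33 = 0.0046774
α₁ = 1/(1 + 0.083176 + 0.0046774) = 1/1.0879 = 0.9192; α₂ = α₁·K2/[H⁺] = 0.004300
α₁ + 2α₂ = 0.9278
CA = 0.9278 × 9.05 = 8.40 mmol/kg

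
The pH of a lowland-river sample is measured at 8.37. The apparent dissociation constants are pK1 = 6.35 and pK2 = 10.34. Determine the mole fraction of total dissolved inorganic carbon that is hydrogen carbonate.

α₁ = 1 / (1 + [H⁺]/K1 + K2/[H⁺]) = 1 / (1 + 10^-2.02 + 10^-1.97)
   = 1 / (1 + 0.0095499 + 0.010715) = 1/1.0203 = 0.9801

α₁ = 0.980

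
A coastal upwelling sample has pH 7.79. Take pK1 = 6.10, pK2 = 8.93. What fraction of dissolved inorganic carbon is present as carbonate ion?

α₂ = 1 / (1 + [H⁺]/K2 + [H⁺]²/(K1K2)) = 1 / (1 + 10^+1.14 + 10^-0.55)
   = 1 / (1 + 13.804 + 0.28184) = 1/15.086 = 0.06629

α₂ = 0.0663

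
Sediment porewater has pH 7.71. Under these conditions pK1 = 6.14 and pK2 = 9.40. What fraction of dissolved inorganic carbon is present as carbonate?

α₂ = 0.0195

α₂ = 1 / (1 + [H⁺]/K2 + [H⁺]²/(K1K2)) = 1 / (1 + 10^+1.69 + 10^+0.12)
   = 1 / (1 + 48.978 + 1.3183) = 1/51.296 = 0.01949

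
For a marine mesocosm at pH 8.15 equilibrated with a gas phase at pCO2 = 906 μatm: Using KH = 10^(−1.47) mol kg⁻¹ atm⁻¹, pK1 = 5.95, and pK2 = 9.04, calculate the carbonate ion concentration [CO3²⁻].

[CO3²⁻] = 0.627 mmol/kg

[CO2*] = KH · pCO2 = 10^(−1.47) × 906×10^-6 = 3.070×10^-5 mol/kg
α₀ = 1/(1 + K1/[H⁺] + K1K2/[H⁺]²) = 1/(1 + 10^+2.20 + 10^+1.31) = 0.005558
DIC = [CO2*]/α₀ = 3.070×10^-5 / 0.005558 = 5.523 mmol/kg
[CO3²⁻] = α₂·DIC; α₂ = 0.1135, so [CO3²⁻] = 0.1135 × 5.523 = 0.627 mmol/kg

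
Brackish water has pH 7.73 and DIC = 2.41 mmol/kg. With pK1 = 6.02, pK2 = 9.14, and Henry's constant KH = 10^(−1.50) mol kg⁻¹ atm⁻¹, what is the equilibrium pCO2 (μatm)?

α₀ = 1 / (1 + K1/[H⁺] + K1K2/[H⁺]²) = 1 / (1 + 10^+1.71 + 10^+0.30)
   = 1 / (1 + 51.286 + 1.9953) = 1/54.281 = 0.01842
[CO2*] = α₀ × DIC = 0.01842 × 2.41 = 0.04440 mmol/kg
pCO2 = [CO2*]/KH = 4.440×10^-5 / 3.162×10^-2 = 1400 μatm

pCO2 = 1400 μatm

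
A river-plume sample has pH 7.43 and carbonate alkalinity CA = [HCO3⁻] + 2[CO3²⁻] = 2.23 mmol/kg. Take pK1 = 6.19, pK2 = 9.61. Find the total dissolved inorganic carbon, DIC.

DIC = 2.34 mmol/kg

CA = [HCO3⁻] + 2[CO3²⁻] = (α₁ + 2α₂)·DIC
At pH 7.43: [H⁺]/K1 = 10^-1.24 = 0.057544, K2/[H⁺] = 10^-2.18 = 0.0066069
α₁ = 1/(1 + 0.057544 + 0.0066069) = 1/1.0642 = 0.9397; α₂ = α₁·K2/[H⁺] = 0.006209
α₁ + 2α₂ = 0.9521
DIC = CA / (α₁ + 2α₂) = 2.23 / 0.9521 = 2.34 mmol/kg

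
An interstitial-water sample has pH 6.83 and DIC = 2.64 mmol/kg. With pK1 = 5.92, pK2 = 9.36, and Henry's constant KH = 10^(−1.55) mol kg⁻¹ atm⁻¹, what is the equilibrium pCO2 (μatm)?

α₀ = 1 / (1 + K1/[H⁺] + K1K2/[H⁺]²) = 1 / (1 + 10^+0.91 + 10^-1.62)
   = 1 / (1 + 8.1283 + 0.023988) = 1/9.1523 = 0.1093
[CO2*] = α₀ × DIC = 0.1093 × 2.64 = 0.2885 mmol/kg
pCO2 = [CO2*]/KH = 2.885×10^-4 / 2.818×10^-2 = 1.02×10^4 μatm

pCO2 = 1.02×10^4 μatm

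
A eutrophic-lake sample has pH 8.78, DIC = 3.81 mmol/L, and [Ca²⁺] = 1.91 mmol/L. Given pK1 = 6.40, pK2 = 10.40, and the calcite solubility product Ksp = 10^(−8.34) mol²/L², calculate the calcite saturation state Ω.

Ω = 37.1

α₂ = 1 / (1 + [H⁺]/K2 + [H⁺]²/(K1K2)) = 1 / (1 + 10^+1.62 + 10^-0.76)
   = 1 / (1 + 41.687 + 0.17378) = 1/42.861 = 0.02333
[CO3²⁻] = α₂ × DIC = 0.02333 × 3.81 = 0.08889 mmol/L
Ksp = 10^(−8.34) = 4.571×10^-9
Ω = [Ca²⁺][CO3²⁻]/Ksp = (1.91×10^-3)(8.889×10^-5) / 4.571×10^-9 = 37.1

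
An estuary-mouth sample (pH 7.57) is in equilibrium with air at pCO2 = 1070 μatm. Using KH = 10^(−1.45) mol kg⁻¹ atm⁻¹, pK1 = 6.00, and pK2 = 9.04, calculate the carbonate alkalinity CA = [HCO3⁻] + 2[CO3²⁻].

[CO2*] = KH · pCO2 = 10^(−1.45) × 1070×10^-6 = 3.797×10^-5 mol/kg
α₀ = 1/(1 + K1/[H⁺] + K1K2/[H⁺]²) = 1/(1 + 10^+1.57 + 10^+0.10) = 0.02537
DIC = [CO2*]/α₀ = 3.797×10^-5 / 0.02537 = 1.496 mmol/kg
CA = (α₁ + 2α₂)·DIC = (0.9427 + 2×0.03194) × 1.496 = 1.51 mmol/kg

CA = 1.51 mmol/kg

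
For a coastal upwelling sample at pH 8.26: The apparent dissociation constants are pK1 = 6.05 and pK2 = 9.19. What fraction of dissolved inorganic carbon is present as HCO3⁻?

α₁ = 1 / (1 + [H⁺]/K1 + K2/[H⁺]) = 1 / (1 + 10^-2.21 + 10^-0.93)
   = 1 / (1 + 0.0061660 + 0.11749) = 1/1.1237 = 0.8900

α₁ = 0.890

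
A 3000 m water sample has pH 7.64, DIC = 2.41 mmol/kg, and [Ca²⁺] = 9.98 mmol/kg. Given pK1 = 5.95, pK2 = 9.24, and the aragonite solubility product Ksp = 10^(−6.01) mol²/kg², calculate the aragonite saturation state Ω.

Ω = 0.591

α₂ = 1 / (1 + [H⁺]/K2 + [H⁺]²/(K1K2)) = 1 / (1 + 10^+1.60 + 10^-0.09)
   = 1 / (1 + 39.811 + 0.81283) = 1/41.624 = 0.02402
[CO3²⁻] = α₂ × DIC = 0.02402 × 2.41 = 0.05790 mmol/kg
Ksp = 10^(−6.01) = 9.772×10^-7
Ω = [Ca²⁺][CO3²⁻]/Ksp = (9.98×10^-3)(5.790×10^-5) / 9.772×10^-7 = 0.591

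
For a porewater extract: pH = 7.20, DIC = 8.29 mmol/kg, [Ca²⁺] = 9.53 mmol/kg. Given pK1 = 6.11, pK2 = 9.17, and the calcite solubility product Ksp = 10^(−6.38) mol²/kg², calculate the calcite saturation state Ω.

α₂ = 1 / (1 + [H⁺]/K2 + [H⁺]²/(K1K2)) = 1 / (1 + 10^+1.97 + 10^+0.88)
   = 1 / (1 + 93.325 + 7.5858) = 1/101.91 = 0.009812
[CO3²⁻] = α₂ × DIC = 0.009812 × 8.29 = 0.08135 mmol/kg
Ksp = 10^(−6.38) = 4.169×10^-7
Ω = [Ca²⁺][CO3²⁻]/Ksp = (9.53×10^-3)(8.135×10^-5) / 4.169×10^-7 = 1.86

Ω = 1.86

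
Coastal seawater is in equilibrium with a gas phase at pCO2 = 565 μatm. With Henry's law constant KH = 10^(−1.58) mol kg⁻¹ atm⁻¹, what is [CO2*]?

KH = 10^(−1.58) = 2.630×10^-2 mol kg⁻¹ atm⁻¹
[CO2*] = KH · pCO2 = 2.630×10^-2 × 565×10^-6 atm = 1.49×10^-5 mol/kg

[CO2*] = 14.9 μmol/kg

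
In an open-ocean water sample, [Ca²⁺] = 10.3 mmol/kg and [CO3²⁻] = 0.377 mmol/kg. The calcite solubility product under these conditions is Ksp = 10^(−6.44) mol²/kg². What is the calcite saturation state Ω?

Ω = 10.7

Ksp = 10^(−6.44) = 3.631×10^-7
Ω = [Ca²⁺][CO3²⁻]/Ksp = (10.3×10^-3)(0.377×10^-3) / 3.631×10^-7 = 10.7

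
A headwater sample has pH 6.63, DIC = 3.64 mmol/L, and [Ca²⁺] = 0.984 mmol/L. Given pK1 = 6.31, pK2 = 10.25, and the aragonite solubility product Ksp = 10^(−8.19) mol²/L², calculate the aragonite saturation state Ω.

α₂ = 1 / (1 + [H⁺]/K2 + [H⁺]²/(K1K2)) = 1 / (1 + 10^+3.62 + 10^+3.30)
   = 1 / (1 + 4168.7 + 1995.3) = 1/6165.0 = 0.0001622
[CO3²⁻] = α₂ × DIC = 0.0001622 × 3.64 = 0.0005904 mmol/L = 0.5904 μmol/L
Ksp = 10^(−8.19) = 6.457×10^-9
Ω = [Ca²⁺][CO3²⁻]/Ksp = (0.984×10^-3)(5.904×10^-7) / 6.457×10^-9 = 0.0900

Ω = 0.0900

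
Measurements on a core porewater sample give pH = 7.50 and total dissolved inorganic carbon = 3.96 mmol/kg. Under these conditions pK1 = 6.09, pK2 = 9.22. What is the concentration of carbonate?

[CO3²⁻] = 0.0713 mmol/kg

α₂ = 1 / (1 + [H⁺]/K2 + [H⁺]²/(K1K2)) = 1 / (1 + 10^+1.72 + 10^+0.31)
   = 1 / (1 + 52.481 + 2.0417) = 1/55.522 = 0.01801
[CO3²⁻] = α₂ × DIC = 0.01801 × 3.96 = 0.0713 mmol/kg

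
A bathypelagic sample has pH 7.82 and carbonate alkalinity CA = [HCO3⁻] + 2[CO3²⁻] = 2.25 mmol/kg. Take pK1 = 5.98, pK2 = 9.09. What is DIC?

CA = [HCO3⁻] + 2[CO3²⁻] = (α₁ + 2α₂)·DIC
At pH 7.82: [H⁺]/K1 = 10^-1.84 = 0.014454, K2/[H⁺] = 10^-1.27 = 0.053703
α₁ = 1/(1 + 0.014454 + 0.053703) = 1/1.0682 = 0.9362; α₂ = α₁·K2/[H⁺] = 0.05028
α₁ + 2α₂ = 1.0367
DIC = CA / (α₁ + 2α₂) = 2.25 / 1.0367 = 2.17 mmol/kg

DIC = 2.17 mmol/kg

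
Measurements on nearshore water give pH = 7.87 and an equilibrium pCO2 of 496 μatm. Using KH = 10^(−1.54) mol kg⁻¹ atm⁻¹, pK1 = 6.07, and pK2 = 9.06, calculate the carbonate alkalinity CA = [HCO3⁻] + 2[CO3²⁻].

CA = 1.02 mmol/kg

[CO2*] = KH · pCO2 = 10^(−1.54) × 496×10^-6 = 1.430×10^-5 mol/kg
α₀ = 1/(1 + K1/[H⁺] + K1K2/[H⁺]²) = 1/(1 + 10^+1.80 + 10^+0.61) = 0.01467
DIC = [CO2*]/α₀ = 1.430×10^-5 / 0.01467 = 0.9752 mmol/kg
CA = (α₁ + 2α₂)·DIC = (0.9256 + 2×0.05976) × 0.9752 = 1.02 mmol/kg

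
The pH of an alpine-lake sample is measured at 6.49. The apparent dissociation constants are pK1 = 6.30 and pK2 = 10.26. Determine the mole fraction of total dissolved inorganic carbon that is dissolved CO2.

α₀ = 0.392

α₀ = 1 / (1 + K1/[H⁺] + K1K2/[H⁺]²) = 1 / (1 + 10^+0.19 + 10^-3.58)
   = 1 / (1 + 1.5488 + 0.00026303) = 1/2.5491 = 0.3923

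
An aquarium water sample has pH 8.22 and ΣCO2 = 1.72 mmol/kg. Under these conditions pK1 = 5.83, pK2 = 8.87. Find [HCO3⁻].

[HCO3⁻] = 1.40 mmol/kg

α₁ = 1 / (1 + [H⁺]/K1 + K2/[H⁺]) = 1 / (1 + 10^-2.39 + 10^-0.65)
   = 1 / (1 + 0.0040738 + 0.22387) = 1/1.2279 = 0.8144
[HCO3⁻] = α₁ × DIC = 0.8144 × 1.72 = 1.40 mmol/kg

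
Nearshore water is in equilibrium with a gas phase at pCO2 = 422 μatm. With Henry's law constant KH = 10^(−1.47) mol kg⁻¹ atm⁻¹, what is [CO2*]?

[CO2*] = 14.3 μmol/kg

KH = 10^(−1.47) = 3.388×10^-2 mol kg⁻¹ atm⁻¹
[CO2*] = KH · pCO2 = 3.388×10^-2 × 422×10^-6 atm = 1.43×10^-5 mol/kg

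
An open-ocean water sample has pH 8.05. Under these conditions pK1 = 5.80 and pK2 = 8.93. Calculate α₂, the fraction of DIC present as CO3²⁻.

α₂ = 1 / (1 + [H⁺]/K2 + [H⁺]²/(K1K2)) = 1 / (1 + 10^+0.88 + 10^-1.37)
   = 1 / (1 + 7.5858 + 0.042658) = 1/8.6284 = 0.1159

α₂ = 0.116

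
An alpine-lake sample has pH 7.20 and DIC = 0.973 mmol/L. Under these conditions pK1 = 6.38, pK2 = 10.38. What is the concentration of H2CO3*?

[CO2*] = 0.128 mmol/L

α₀ = 1 / (1 + K1/[H⁺] + K1K2/[H⁺]²) = 1 / (1 + 10^+0.82 + 10^-2.36)
   = 1 / (1 + 6.6069 + 0.0043652) = 1/7.6113 = 0.1314
[CO2*] = α₀ × DIC = 0.1314 × 0.973 = 0.128 mmol/L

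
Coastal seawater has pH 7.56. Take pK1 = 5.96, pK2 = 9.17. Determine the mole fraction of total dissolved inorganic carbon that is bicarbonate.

α₁ = 1 / (1 + [H⁺]/K1 + K2/[H⁺]) = 1 / (1 + 10^-1.60 + 10^-1.61)
   = 1 / (1 + 0.025119 + 0.024547) = 1/1.0497 = 0.9527

α₁ = 0.953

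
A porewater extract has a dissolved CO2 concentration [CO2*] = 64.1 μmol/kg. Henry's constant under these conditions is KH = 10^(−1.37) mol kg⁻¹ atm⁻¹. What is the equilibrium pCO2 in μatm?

pCO2 = 1500 μatm

KH = 10^(−1.37) = 4.266×10^-2 mol kg⁻¹ atm⁻¹
pCO2 = [CO2*]/KH = 64.1×10^-6 / 4.266×10^-2 = 1.50×10^-3 atm = 1500 μatm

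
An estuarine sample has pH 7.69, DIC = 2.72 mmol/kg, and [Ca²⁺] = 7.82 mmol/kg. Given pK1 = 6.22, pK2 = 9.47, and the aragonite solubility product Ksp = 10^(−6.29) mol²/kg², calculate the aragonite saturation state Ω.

Ω = 0.655

α₂ = 1 / (1 + [H⁺]/K2 + [H⁺]²/(K1K2)) = 1 / (1 + 10^+1.78 + 10^+0.31)
   = 1 / (1 + 60.256 + 2.0417) = 1/63.298 = 0.01580
[CO3²⁻] = α₂ × DIC = 0.01580 × 2.72 = 0.04297 mmol/kg
Ksp = 10^(−6.29) = 5.129×10^-7
Ω = [Ca²⁺][CO3²⁻]/Ksp = (7.82×10^-3)(4.297×10^-5) / 5.129×10^-7 = 0.655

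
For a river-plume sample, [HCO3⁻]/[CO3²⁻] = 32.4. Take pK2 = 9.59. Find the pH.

pH = 8.08

From K2 = [H⁺][CO3²⁻]/[HCO3⁻]:  pH = pK2 − log₁₀([HCO3⁻]/[CO3²⁻])
log₁₀(32.4) = +1.511
pH = 9.59 − (+1.511) = 8.08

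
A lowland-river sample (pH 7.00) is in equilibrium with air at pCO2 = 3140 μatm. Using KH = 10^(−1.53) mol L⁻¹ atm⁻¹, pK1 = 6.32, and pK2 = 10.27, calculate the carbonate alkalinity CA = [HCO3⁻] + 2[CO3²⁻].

[CO2*] = KH · pCO2 = 10^(−1.53) × 3140×10^-6 = 9.267×10^-5 mol/L
α₀ = 1/(1 + K1/[H⁺] + K1K2/[H⁺]²) = 1/(1 + 10^+0.68 + 10^-2.59) = 0.1727
DIC = [CO2*]/α₀ = 9.267×10^-5 / 0.1727 = 0.5364 mmol/L
CA = (α₁ + 2α₂)·DIC = (0.8268 + 2×0.0004440) × 0.5364 = 0.444 mmol/L

CA = 0.444 mmol/L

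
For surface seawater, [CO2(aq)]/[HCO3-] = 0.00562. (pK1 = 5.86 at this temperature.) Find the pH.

From K1 = [H⁺][HCO3-]/[CO2(aq)]:  pH = pK1 − log₁₀([CO2(aq)]/[HCO3-])
log₁₀(0.00562) = -2.250
pH = 5.86 − (-2.250) = 8.11

pH = 8.11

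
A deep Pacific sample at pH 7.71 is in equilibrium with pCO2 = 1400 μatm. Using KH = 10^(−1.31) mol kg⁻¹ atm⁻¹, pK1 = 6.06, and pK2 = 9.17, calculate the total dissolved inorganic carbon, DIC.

[CO2*] = KH · pCO2 = 10^(−1.31) × 1400×10^-6 = 6.857×10^-5 mol/kg
α₀ = 1/(1 + K1/[H⁺] + K1K2/[H⁺]²) = 1/(1 + 10^+1.65 + 10^+0.19) = 0.02118
DIC = [CO2*]/α₀ = 6.857×10^-5 / 0.02118 = 3.24 mmol/kg

DIC = 3.24 mmol/kg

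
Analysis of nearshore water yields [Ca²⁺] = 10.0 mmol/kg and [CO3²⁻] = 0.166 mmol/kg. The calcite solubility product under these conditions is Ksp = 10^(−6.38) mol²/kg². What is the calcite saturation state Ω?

Ksp = 10^(−6.38) = 4.169×10^-7
Ω = [Ca²⁺][CO3²⁻]/Ksp = (10.0×10^-3)(0.166×10^-3) / 4.169×10^-7 = 3.98

Ω = 3.98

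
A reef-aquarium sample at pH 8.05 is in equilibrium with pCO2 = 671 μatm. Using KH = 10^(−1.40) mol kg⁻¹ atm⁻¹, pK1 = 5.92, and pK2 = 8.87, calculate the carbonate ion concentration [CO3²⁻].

[CO2*] = KH · pCO2 = 10^(−1.40) × 671×10^-6 = 2.671×10^-5 mol/kg
α₀ = 1/(1 + K1/[H⁺] + K1K2/[H⁺]²) = 1/(1 + 10^+2.13 + 10^+1.31) = 0.006397
DIC = [CO2*]/α₀ = 2.671×10^-5 / 0.006397 = 4.176 mmol/kg
[CO3²⁻] = α₂·DIC; α₂ = 0.1306, so [CO3²⁻] = 0.1306 × 4.176 = 0.545 mmol/kg

[CO3²⁻] = 0.545 mmol/kg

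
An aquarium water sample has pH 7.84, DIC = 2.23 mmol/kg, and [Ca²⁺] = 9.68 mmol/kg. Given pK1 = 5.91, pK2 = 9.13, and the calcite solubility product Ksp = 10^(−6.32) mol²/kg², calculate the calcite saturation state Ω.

α₂ = 1 / (1 + [H⁺]/K2 + [H⁺]²/(K1K2)) = 1 / (1 + 10^+1.29 + 10^-0.64)
   = 1 / (1 + 19.498 + 0.22909) = 1/20.728 = 0.04825
[CO3²⁻] = α₂ × DIC = 0.04825 × 2.23 = 0.1076 mmol/kg
Ksp = 10^(−6.32) = 4.786×10^-7
Ω = [Ca²⁺][CO3²⁻]/Ksp = (9.68×10^-3)(1.076×10^-4) / 4.786×10^-7 = 2.18

Ω = 2.18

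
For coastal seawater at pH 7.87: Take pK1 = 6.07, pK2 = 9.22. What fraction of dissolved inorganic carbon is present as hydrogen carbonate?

α₁ = 1 / (1 + [H⁺]/K1 + K2/[H⁺]) = 1 / (1 + 10^-1.80 + 10^-1.35)
   = 1 / (1 + 0.015849 + 0.044668) = 1/1.0605 = 0.9429

α₁ = 0.943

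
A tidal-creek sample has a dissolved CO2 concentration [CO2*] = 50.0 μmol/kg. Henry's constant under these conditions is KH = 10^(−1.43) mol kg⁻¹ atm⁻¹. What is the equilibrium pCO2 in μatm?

KH = 10^(−1.43) = 3.715×10^-2 mol kg⁻¹ atm⁻¹
pCO2 = [CO2*]/KH = 50.0×10^-6 / 3.715×10^-2 = 1.35×10^-3 atm = 1350 μatm

pCO2 = 1350 μatm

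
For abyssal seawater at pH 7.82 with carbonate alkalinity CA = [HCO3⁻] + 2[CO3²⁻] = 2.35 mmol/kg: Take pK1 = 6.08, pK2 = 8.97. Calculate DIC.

DIC = 2.24 mmol/kg

CA = [HCO3⁻] + 2[CO3²⁻] = (α₁ + 2α₂)·DIC
At pH 7.82: [H⁺]/K1 = 10^-1.74 = 0.018197, K2/[H⁺] = 10^-1.15 = 0.070795
α₁ = 1/(1 + 0.018197 + 0.070795) = 1/1.0890 = 0.9183; α₂ = α₁·K2/[H⁺] = 0.06501
α₁ + 2α₂ = 1.0483
DIC = CA / (α₁ + 2α₂) = 2.35 / 1.0483 = 2.24 mmol/kg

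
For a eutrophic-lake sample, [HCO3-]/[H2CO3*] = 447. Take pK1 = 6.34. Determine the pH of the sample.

From K1 = [H⁺][HCO3-]/[H2CO3*]:  pH = pK1 + log₁₀([HCO3-]/[H2CO3*])
log₁₀(447) = +2.650
pH = 6.34 + (+2.650) = 8.99

pH = 8.99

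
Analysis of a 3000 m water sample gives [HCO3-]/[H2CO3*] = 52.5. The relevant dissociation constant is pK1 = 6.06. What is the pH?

From K1 = [H⁺][HCO3-]/[H2CO3*]:  pH = pK1 + log₁₀([HCO3-]/[H2CO3*])
log₁₀(52.5) = +1.720
pH = 6.06 + (+1.720) = 7.78

pH = 7.78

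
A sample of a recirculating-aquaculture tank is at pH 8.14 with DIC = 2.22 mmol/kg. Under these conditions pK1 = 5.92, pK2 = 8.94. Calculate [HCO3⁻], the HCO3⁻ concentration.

[HCO3⁻] = 1.91 mmol/kg

α₁ = 1 / (1 + [H⁺]/K1 + K2/[H⁺]) = 1 / (1 + 10^-2.22 + 10^-0.80)
   = 1 / (1 + 0.0060256 + 0.15849) = 1/1.1645 = 0.8587
[HCO3⁻] = α₁ × DIC = 0.8587 × 2.22 = 1.91 mmol/kg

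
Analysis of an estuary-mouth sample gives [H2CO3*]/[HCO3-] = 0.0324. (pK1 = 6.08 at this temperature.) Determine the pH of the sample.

pH = 7.57

From K1 = [H⁺][HCO3-]/[H2CO3*]:  pH = pK1 − log₁₀([H2CO3*]/[HCO3-])
log₁₀(0.0324) = -1.489
pH = 6.08 − (-1.489) = 7.57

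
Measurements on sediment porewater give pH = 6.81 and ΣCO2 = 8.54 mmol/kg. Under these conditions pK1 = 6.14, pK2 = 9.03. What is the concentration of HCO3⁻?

α₁ = 1 / (1 + [H⁺]/K1 + K2/[H⁺]) = 1 / (1 + 10^-0.67 + 10^-2.22)
   = 1 / (1 + 0.21380 + 0.0060256) = 1/1.2198 = 0.8198
[HCO3⁻] = α₁ × DIC = 0.8198 × 8.54 = 7.00 mmol/kg

[HCO3⁻] = 7.00 mmol/kg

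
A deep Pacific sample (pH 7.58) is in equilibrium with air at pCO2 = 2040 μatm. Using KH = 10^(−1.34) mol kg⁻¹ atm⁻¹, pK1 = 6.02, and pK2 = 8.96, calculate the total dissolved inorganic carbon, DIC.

[CO2*] = KH · pCO2 = 10^(−1.34) × 2040×10^-6 = 9.325×10^-5 mol/kg
α₀ = 1/(1 + K1/[H⁺] + K1K2/[H⁺]²) = 1/(1 + 10^+1.56 + 10^+0.18) = 0.02576
DIC = [CO2*]/α₀ = 9.325×10^-5 / 0.02576 = 3.62 mmol/kg

DIC = 3.62 mmol/kg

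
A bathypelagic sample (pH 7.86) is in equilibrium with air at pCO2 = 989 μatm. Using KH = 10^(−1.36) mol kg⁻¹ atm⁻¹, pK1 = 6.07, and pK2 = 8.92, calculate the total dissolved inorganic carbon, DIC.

DIC = 2.94 mmol/kg

[CO2*] = KH · pCO2 = 10^(−1.36) × 989×10^-6 = 4.317×10^-5 mol/kg
α₀ = 1/(1 + K1/[H⁺] + K1K2/[H⁺]²) = 1/(1 + 10^+1.79 + 10^+0.73) = 0.01470
DIC = [CO2*]/α₀ = 4.317×10^-5 / 0.01470 = 2.94 mmol/kg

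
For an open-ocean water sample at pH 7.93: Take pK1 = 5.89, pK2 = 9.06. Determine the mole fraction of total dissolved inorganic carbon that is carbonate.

α₂ = 1 / (1 + [H⁺]/K2 + [H⁺]²/(K1K2)) = 1 / (1 + 10^+1.13 + 10^-0.91)
   = 1 / (1 + 13.490 + 0.12303) = 1/14.613 = 0.06843

α₂ = 0.0684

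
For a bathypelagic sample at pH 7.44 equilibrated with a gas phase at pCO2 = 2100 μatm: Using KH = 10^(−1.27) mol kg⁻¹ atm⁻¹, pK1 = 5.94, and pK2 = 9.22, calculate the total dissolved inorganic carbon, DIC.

[CO2*] = KH · pCO2 = 10^(−1.27) × 2100×10^-6 = 1.128×10^-4 mol/kg
α₀ = 1/(1 + K1/[H⁺] + K1K2/[H⁺]²) = 1/(1 + 10^+1.50 + 10^-0.28) = 0.03017
DIC = [CO2*]/α₀ = 1.128×10^-4 / 0.03017 = 3.74 mmol/kg

DIC = 3.74 mmol/kg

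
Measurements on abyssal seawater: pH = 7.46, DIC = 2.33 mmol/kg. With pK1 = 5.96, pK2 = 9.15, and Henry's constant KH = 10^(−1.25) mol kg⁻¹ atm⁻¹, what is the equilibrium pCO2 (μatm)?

α₀ = 1 / (1 + K1/[H⁺] + K1K2/[H⁺]²) = 1 / (1 + 10^+1.50 + 10^-0.19)
   = 1 / (1 + 31.623 + 0.64565) = 1/33.268 = 0.03006
[CO2*] = α₀ × DIC = 0.03006 × 2.33 = 0.07004 mmol/kg
pCO2 = [CO2*]/KH = 7.004×10^-5 / 5.623×10^-2 = 1250 μatm

pCO2 = 1250 μatm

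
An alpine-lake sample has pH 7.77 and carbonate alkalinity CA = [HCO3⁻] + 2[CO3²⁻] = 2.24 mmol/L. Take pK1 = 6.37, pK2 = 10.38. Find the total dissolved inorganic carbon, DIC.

CA = [HCO3⁻] + 2[CO3²⁻] = (α₁ + 2α₂)·DIC
At pH 7.77: [H⁺]/K1 = 10^-1.40 = 0.039811, K2/[H⁺] = 10^-2.61 = 0.0024547
α₁ = 1/(1 + 0.039811 + 0.0024547) = 1/1.0423 = 0.9594; α₂ = α₁·K2/[H⁺] = 0.002355
α₁ + 2α₂ = 0.9642
DIC = CA / (α₁ + 2α₂) = 2.24 / 0.9642 = 2.32 mmol/L

DIC = 2.32 mmol/L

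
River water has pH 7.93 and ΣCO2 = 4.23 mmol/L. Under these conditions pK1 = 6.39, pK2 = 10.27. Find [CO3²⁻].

[CO3²⁻] = 18.7 μmol/L

α₂ = 1 / (1 + [H⁺]/K2 + [H⁺]²/(K1K2)) = 1 / (1 + 10^+2.34 + 10^+0.80)
   = 1 / (1 + 218.78 + 6.3096) = 1/226.09 = 0.004423
[CO3²⁻] = α₂ × DIC = 0.004423 × 4.23 = 0.0187 mmol/L = 18.7 μmol/L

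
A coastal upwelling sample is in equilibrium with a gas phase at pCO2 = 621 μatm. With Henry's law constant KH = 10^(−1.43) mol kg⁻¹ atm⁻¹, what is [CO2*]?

[CO2*] = 23.1 μmol/kg

KH = 10^(−1.43) = 3.715×10^-2 mol kg⁻¹ atm⁻¹
[CO2*] = KH · pCO2 = 3.715×10^-2 × 621×10^-6 atm = 2.31×10^-5 mol/kg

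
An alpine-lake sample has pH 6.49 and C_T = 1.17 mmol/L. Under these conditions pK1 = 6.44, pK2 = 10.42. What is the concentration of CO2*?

[CO2*] = 0.551 mmol/L

α₀ = 1 / (1 + K1/[H⁺] + K1K2/[H⁺]²) = 1 / (1 + 10^+0.05 + 10^-3.88)
   = 1 / (1 + 1.1220 + 0.00013183) = 1/2.1222 = 0.4712
[CO2*] = α₀ × DIC = 0.4712 × 1.17 = 0.551 mmol/L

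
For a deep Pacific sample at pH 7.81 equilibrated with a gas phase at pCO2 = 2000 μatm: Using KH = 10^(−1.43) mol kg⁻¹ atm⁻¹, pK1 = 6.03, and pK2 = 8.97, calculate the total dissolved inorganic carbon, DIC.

[CO2*] = KH · pCO2 = 10^(−1.43) × 2000×10^-6 = 7.431×10^-5 mol/kg
α₀ = 1/(1 + K1/[H⁺] + K1K2/[H⁺]²) = 1/(1 + 10^+1.78 + 10^+0.62) = 0.01528
DIC = [CO2*]/α₀ = 7.431×10^-5 / 0.01528 = 4.86 mmol/kg

DIC = 4.86 mmol/kg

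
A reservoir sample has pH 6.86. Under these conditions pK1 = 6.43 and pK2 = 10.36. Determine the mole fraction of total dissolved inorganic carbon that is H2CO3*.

α₀ = 0.271

α₀ = 1 / (1 + K1/[H⁺] + K1K2/[H⁺]²) = 1 / (1 + 10^+0.43 + 10^-3.07)
   = 1 / (1 + 2.6915 + 0.00085114) = 1/3.6924 = 0.2708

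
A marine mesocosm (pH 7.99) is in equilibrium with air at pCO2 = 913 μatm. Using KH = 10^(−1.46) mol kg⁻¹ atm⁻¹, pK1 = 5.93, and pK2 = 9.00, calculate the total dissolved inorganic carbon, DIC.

DIC = 4.02 mmol/kg

[CO2*] = KH · pCO2 = 10^(−1.46) × 913×10^-6 = 3.166×10^-5 mol/kg
α₀ = 1/(1 + K1/[H⁺] + K1K2/[H⁺]²) = 1/(1 + 10^+2.06 + 10^+1.05) = 0.007872
DIC = [CO2*]/α₀ = 3.166×10^-5 / 0.007872 = 4.02 mmol/kg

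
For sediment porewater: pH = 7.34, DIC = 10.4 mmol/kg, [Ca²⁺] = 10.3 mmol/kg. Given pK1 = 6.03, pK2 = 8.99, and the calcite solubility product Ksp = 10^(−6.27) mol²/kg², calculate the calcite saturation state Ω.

α₂ = 1 / (1 + [H⁺]/K2 + [H⁺]²/(K1K2)) = 1 / (1 + 10^+1.65 + 10^+0.34)
   = 1 / (1 + 44.668 + 2.1878) = 1/47.856 = 0.02090
[CO3²⁻] = α₂ × DIC = 0.02090 × 10.4 = 0.2173 mmol/kg
Ksp = 10^(−6.27) = 5.370×10^-7
Ω = [Ca²⁺][CO3²⁻]/Ksp = (10.3×10^-3)(2.173×10^-4) / 5.370×10^-7 = 4.17

Ω = 4.17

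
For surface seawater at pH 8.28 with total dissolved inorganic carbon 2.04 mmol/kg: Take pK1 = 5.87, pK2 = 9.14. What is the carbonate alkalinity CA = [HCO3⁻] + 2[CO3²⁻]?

CA = [HCO3⁻] + 2[CO3²⁻] = (α₁ + 2α₂)·DIC
At pH 8.28: [H⁺]/K1 = 10^-2.41 = 0.0038905, K2/[H⁺] = 10^-0.86 = 0.13804
α₁ = 1/(1 + 0.0038905 + 0.13804) = 1/1.1419 = 0.8757; α₂ = α₁·K2/[H⁺] = 0.1209
α₁ + 2α₂ = 1.1175
CA = 1.1175 × 2.04 = 2.28 mmol/kg

CA = 2.28 mmol/kg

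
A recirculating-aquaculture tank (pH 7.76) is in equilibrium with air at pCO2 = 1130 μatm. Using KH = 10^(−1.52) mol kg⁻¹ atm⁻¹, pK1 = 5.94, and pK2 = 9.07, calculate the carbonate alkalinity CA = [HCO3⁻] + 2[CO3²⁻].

[CO2*] = KH · pCO2 = 10^(−1.52) × 1130×10^-6 = 3.413×10^-5 mol/kg
α₀ = 1/(1 + K1/[H⁺] + K1K2/[H⁺]²) = 1/(1 + 10^+1.82 + 10^+0.51) = 0.01422
DIC = [CO2*]/α₀ = 3.413×10^-5 / 0.01422 = 2.399 mmol/kg
CA = (α₁ + 2α₂)·DIC = (0.9397 + 2×0.04603) × 2.399 = 2.48 mmol/kg

CA = 2.48 mmol/kg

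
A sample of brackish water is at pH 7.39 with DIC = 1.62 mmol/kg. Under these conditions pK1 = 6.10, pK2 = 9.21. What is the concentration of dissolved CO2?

[CO2*] = 0.0779 mmol/kg

α₀ = 1 / (1 + K1/[H⁺] + K1K2/[H⁺]²) = 1 / (1 + 10^+1.29 + 10^-0.53)
   = 1 / (1 + 19.498 + 0.29512) = 1/20.794 = 0.04809
[CO2*] = α₀ × DIC = 0.04809 × 1.62 = 0.0779 mmol/kg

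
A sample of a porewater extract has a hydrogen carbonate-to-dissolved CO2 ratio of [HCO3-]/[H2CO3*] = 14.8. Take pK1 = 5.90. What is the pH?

From K1 = [H⁺][HCO3-]/[H2CO3*]:  pH = pK1 + log₁₀([HCO3-]/[H2CO3*])
log₁₀(14.8) = +1.170
pH = 5.90 + (+1.170) = 7.07

pH = 7.07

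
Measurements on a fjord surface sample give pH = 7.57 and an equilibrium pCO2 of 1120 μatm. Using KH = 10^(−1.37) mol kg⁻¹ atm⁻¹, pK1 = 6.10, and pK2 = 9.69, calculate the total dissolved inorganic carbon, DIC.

[CO2*] = KH · pCO2 = 10^(−1.37) × 1120×10^-6 = 4.778×10^-5 mol/kg
α₀ = 1/(1 + K1/[H⁺] + K1K2/[H⁺]²) = 1/(1 + 10^+1.47 + 10^-0.65) = 0.03254
DIC = [CO2*]/α₀ = 4.778×10^-5 / 0.03254 = 1.47 mmol/kg

DIC = 1.47 mmol/kg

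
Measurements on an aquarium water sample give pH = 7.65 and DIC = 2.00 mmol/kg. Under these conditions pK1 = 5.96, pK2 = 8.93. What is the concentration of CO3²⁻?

[CO3²⁻] = 0.0978 mmol/kg

α₂ = 1 / (1 + [H⁺]/K2 + [H⁺]²/(K1K2)) = 1 / (1 + 10^+1.28 + 10^-0.41)
   = 1 / (1 + 19.055 + 0.38905) = 1/20.444 = 0.04891
[CO3²⁻] = α₂ × DIC = 0.04891 × 2.00 = 0.0978 mmol/kg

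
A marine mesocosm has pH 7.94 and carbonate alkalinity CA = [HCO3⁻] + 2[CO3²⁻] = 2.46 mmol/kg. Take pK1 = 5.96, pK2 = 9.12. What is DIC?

DIC = 2.34 mmol/kg

CA = [HCO3⁻] + 2[CO3²⁻] = (α₁ + 2α₂)·DIC
At pH 7.94: [H⁺]/K1 = 10^-1.98 = 0.010471, K2/[H⁺] = 10^-1.18 = 0.066069
α₁ = 1/(1 + 0.010471 + 0.066069) = 1/1.0765 = 0.9289; α₂ = α₁·K2/[H⁺] = 0.06137
α₁ + 2α₂ = 1.0516
DIC = CA / (α₁ + 2α₂) = 2.46 / 1.0516 = 2.34 mmol/kg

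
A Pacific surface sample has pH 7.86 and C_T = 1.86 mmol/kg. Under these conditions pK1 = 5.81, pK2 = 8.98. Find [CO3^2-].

α₂ = 1 / (1 + [H⁺]/K2 + [H⁺]²/(K1K2)) = 1 / (1 + 10^+1.12 + 10^-0.93)
   = 1 / (1 + 13.183 + 0.11749) = 1/14.300 = 0.06993
[CO3²⁻] = α₂ × DIC = 0.06993 × 1.86 = 0.130 mmol/kg

[CO3²⁻] = 0.130 mmol/kg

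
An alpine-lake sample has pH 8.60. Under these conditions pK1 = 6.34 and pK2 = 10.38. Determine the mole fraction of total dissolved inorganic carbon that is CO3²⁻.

α₂ = 0.0162

α₂ = 1 / (1 + [H⁺]/K2 + [H⁺]²/(K1K2)) = 1 / (1 + 10^+1.78 + 10^-0.48)
   = 1 / (1 + 60.256 + 0.33113) = 1/61.587 = 0.01624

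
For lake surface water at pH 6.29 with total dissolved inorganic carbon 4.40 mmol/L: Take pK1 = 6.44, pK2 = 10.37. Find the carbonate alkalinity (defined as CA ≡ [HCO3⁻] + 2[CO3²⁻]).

CA = [HCO3⁻] + 2[CO3²⁻] = (α₁ + 2α₂)·DIC
At pH 6.29: [H⁺]/K1 = 10^0.15 = 1.4125, K2/[H⁺] = 10^-4.08 = 8.3176×10^-5
α₁ = 1/(1 + 1.4125 + 8.3176×10^-5) = 1/2.4126 = 0.4145; α₂ = α₁·K2/[H⁺] = 3.448×10^-5
α₁ + 2α₂ = 0.4146
CA = 0.4146 × 4.40 = 1.82 mmol/L

CA = 1.82 mmol/L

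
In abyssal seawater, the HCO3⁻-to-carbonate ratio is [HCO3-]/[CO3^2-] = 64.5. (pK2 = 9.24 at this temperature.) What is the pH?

From K2 = [H⁺][CO3^2-]/[HCO3-]:  pH = pK2 − log₁₀([HCO3-]/[CO3^2-])
log₁₀(64.5) = +1.810
pH = 9.24 − (+1.810) = 7.43

pH = 7.43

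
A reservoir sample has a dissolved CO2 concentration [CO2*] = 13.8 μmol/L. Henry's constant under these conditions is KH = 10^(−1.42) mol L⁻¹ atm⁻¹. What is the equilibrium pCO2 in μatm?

pCO2 = 363 μatm

KH = 10^(−1.42) = 3.802×10^-2 mol L⁻¹ atm⁻¹
pCO2 = [CO2*]/KH = 13.8×10^-6 / 3.802×10^-2 = 3.63×10^-4 atm = 363 μatm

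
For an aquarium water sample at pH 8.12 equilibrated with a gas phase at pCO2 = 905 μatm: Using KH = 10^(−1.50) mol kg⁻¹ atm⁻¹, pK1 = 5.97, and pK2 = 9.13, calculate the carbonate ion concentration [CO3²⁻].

[CO3²⁻] = 0.395 mmol/kg

[CO2*] = KH · pCO2 = 10^(−1.50) × 905×10^-6 = 2.862×10^-5 mol/kg
α₀ = 1/(1 + K1/[H⁺] + K1K2/[H⁺]²) = 1/(1 + 10^+2.15 + 10^+1.14) = 0.006408
DIC = [CO2*]/α₀ = 2.862×10^-5 / 0.006408 = 4.466 mmol/kg
[CO3²⁻] = α₂·DIC; α₂ = 0.08845, so [CO3²⁻] = 0.08845 × 4.466 = 0.395 mmol/kg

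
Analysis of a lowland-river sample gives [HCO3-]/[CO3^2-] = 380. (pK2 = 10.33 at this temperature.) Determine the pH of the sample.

pH = 7.75

From K2 = [H⁺][CO3^2-]/[HCO3-]:  pH = pK2 − log₁₀([HCO3-]/[CO3^2-])
log₁₀(380) = +2.580
pH = 10.33 − (+2.580) = 7.75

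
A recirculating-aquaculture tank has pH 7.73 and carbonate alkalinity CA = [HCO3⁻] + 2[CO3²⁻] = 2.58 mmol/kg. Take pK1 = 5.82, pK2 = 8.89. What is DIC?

DIC = 2.45 mmol/kg

CA = [HCO3⁻] + 2[CO3²⁻] = (α₁ + 2α₂)·DIC
At pH 7.73: [H⁺]/K1 = 10^-1.91 = 0.012303, K2/[H⁺] = 10^-1.16 = 0.069183
α₁ = 1/(1 + 0.012303 + 0.069183) = 1/1.0815 = 0.9247; α₂ = α₁·K2/[H⁺] = 0.06397
α₁ + 2α₂ = 1.0526
DIC = CA / (α₁ + 2α₂) = 2.58 / 1.0526 = 2.45 mmol/kg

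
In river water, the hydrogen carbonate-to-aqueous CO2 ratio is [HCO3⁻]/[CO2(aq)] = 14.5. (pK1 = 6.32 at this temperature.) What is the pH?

pH = 7.48

From K1 = [H⁺][HCO3⁻]/[CO2(aq)]:  pH = pK1 + log₁₀([HCO3⁻]/[CO2(aq)])
log₁₀(14.5) = +1.161
pH = 6.32 + (+1.161) = 7.48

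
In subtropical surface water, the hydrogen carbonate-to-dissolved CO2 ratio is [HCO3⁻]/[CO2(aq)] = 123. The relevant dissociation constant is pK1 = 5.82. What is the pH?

pH = 7.91

From K1 = [H⁺][HCO3⁻]/[CO2(aq)]:  pH = pK1 + log₁₀([HCO3⁻]/[CO2(aq)])
log₁₀(123) = +2.090
pH = 5.82 + (+2.090) = 7.91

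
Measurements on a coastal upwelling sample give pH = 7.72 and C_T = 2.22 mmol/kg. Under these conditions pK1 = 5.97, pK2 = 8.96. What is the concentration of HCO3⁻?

α₁ = 1 / (1 + [H⁺]/K1 + K2/[H⁺]) = 1 / (1 + 10^-1.75 + 10^-1.24)
   = 1 / (1 + 0.017783 + 0.057544) = 1/1.0753 = 0.9299
[HCO3⁻] = α₁ × DIC = 0.9299 × 2.22 = 2.06 mmol/kg

[HCO3⁻] = 2.06 mmol/kg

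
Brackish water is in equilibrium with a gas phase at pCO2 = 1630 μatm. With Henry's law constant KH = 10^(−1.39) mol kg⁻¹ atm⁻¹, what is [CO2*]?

KH = 10^(−1.39) = 4.074×10^-2 mol kg⁻¹ atm⁻¹
[CO2*] = KH · pCO2 = 4.074×10^-2 × 1630×10^-6 atm = 6.64×10^-5 mol/kg

[CO2*] = 66.4 μmol/kg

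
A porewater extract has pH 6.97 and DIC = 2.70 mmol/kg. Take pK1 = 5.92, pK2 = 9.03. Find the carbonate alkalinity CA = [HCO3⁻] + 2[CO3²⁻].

CA = 2.50 mmol/kg

CA = [HCO3⁻] + 2[CO3²⁻] = (α₁ + 2α₂)·DIC
At pH 6.97: [H⁺]/K1 = 10^-1.05 = 0.089125, K2/[H⁺] = 10^-2.06 = 0.0087096
α₁ = 1/(1 + 0.089125 + 0.0087096) = 1/1.0978 = 0.9109; α₂ = α₁·K2/[H⁺] = 0.007933
α₁ + 2α₂ = 0.9268
CA = 0.9268 × 2.70 = 2.50 mmol/kg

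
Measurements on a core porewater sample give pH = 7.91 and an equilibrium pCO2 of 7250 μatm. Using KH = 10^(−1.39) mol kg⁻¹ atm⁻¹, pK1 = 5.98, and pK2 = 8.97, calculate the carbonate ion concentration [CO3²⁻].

[CO3²⁻] = 2.19 mmol/kg

[CO2*] = KH · pCO2 = 10^(−1.39) × 7250×10^-6 = 2.954×10^-4 mol/kg
α₀ = 1/(1 + K1/[H⁺] + K1K2/[H⁺]²) = 1/(1 + 10^+1.93 + 10^+0.87) = 0.01069
DIC = [CO2*]/α₀ = 2.954×10^-4 / 0.01069 = 27.62 mmol/kg
[CO3²⁻] = α₂·DIC; α₂ = 0.07926, so [CO3²⁻] = 0.07926 × 27.62 = 2.19 mmol/kg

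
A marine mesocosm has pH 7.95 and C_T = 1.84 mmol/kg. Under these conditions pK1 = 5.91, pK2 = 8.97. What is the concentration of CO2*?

α₀ = 1 / (1 + K1/[H⁺] + K1K2/[H⁺]²) = 1 / (1 + 10^+2.04 + 10^+1.02)
   = 1 / (1 + 109.65 + 10.471) = 1/121.12 = 0.008256
[CO2*] = α₀ × DIC = 0.008256 × 1.84 = 0.0152 mmol/kg = 15.2 μmol/kg

[CO2*] = 15.2 μmol/kg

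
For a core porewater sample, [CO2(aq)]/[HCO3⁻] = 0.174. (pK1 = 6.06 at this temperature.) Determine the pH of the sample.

From K1 = [H⁺][HCO3⁻]/[CO2(aq)]:  pH = pK1 − log₁₀([CO2(aq)]/[HCO3⁻])
log₁₀(0.174) = -0.759
pH = 6.06 − (-0.759) = 6.82

pH = 6.82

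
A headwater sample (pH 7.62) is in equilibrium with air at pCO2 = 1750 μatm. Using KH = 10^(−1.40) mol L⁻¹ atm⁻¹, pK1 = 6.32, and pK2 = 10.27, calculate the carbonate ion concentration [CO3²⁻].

[CO2*] = KH · pCO2 = 10^(−1.40) × 1750×10^-6 = 6.967×10^-5 mol/L
α₀ = 1/(1 + K1/[H⁺] + K1K2/[H⁺]²) = 1/(1 + 10^+1.30 + 10^-1.35) = 0.04763
DIC = [CO2*]/α₀ = 6.967×10^-5 / 0.04763 = 1.463 mmol/L
[CO3²⁻] = α₂·DIC; α₂ = 0.002127, so [CO3²⁻] = 0.002127 × 1.463 = 0.00311 mmol/L = 3.11 μmol/L

[CO3²⁻] = 3.11 μmol/L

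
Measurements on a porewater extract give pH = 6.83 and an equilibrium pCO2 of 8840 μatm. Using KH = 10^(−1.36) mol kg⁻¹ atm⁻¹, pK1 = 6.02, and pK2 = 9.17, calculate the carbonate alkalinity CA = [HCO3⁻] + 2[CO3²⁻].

CA = 2.51 mmol/kg

[CO2*] = KH · pCO2 = 10^(−1.36) × 8840×10^-6 = 3.859×10^-4 mol/kg
α₀ = 1/(1 + K1/[H⁺] + K1K2/[H⁺]²) = 1/(1 + 10^+0.81 + 10^-1.53) = 0.1336
DIC = [CO2*]/α₀ = 3.859×10^-4 / 0.1336 = 2.889 mmol/kg
CA = (α₁ + 2α₂)·DIC = (0.8625 + 2×0.003942) × 2.889 = 2.51 mmol/kg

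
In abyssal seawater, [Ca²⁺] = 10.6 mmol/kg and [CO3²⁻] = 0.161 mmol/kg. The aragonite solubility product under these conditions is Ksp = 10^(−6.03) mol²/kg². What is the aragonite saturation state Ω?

Ksp = 10^(−6.03) = 9.333×10^-7
Ω = [Ca²⁺][CO3²⁻]/Ksp = (10.6×10^-3)(0.161×10^-3) / 9.333×10^-7 = 1.83

Ω = 1.83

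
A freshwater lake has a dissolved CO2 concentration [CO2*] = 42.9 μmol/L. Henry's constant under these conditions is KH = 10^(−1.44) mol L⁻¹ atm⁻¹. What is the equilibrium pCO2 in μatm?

pCO2 = 1180 μatm

KH = 10^(−1.44) = 3.631×10^-2 mol L⁻¹ atm⁻¹
pCO2 = [CO2*]/KH = 42.9×10^-6 / 3.631×10^-2 = 1.18×10^-3 atm = 1180 μatm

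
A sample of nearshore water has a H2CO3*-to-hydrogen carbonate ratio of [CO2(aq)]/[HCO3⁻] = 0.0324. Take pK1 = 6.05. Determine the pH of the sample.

From K1 = [H⁺][HCO3⁻]/[CO2(aq)]:  pH = pK1 − log₁₀([CO2(aq)]/[HCO3⁻])
log₁₀(0.0324) = -1.489
pH = 6.05 − (-1.489) = 7.54

pH = 7.54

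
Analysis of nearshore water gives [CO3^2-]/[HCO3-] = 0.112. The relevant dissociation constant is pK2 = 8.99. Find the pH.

From K2 = [H⁺][CO3^2-]/[HCO3-]:  pH = pK2 + log₁₀([CO3^2-]/[HCO3-])
log₁₀(0.112) = -0.951
pH = 8.99 + (-0.951) = 8.04

pH = 8.04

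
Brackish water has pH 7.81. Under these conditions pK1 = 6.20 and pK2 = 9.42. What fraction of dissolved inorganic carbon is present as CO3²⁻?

α₂ = 0.0234

α₂ = 1 / (1 + [H⁺]/K2 + [H⁺]²/(K1K2)) = 1 / (1 + 10^+1.61 + 10^+0.00)
   = 1 / (1 + 40.738 + 1.0000) = 1/42.738 = 0.02340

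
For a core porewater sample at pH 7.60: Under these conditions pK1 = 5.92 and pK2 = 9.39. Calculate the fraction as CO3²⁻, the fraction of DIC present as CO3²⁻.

α₂ = 1 / (1 + [H⁺]/K2 + [H⁺]²/(K1K2)) = 1 / (1 + 10^+1.79 + 10^+0.11)
   = 1 / (1 + 61.660 + 1.2882) = 1/63.948 = 0.01564

α₂ = 0.0156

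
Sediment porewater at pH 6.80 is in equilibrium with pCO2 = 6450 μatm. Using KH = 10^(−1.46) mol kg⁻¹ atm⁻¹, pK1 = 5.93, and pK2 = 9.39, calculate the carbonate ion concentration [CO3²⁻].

[CO3²⁻] = 4.26 μmol/kg

[CO2*] = KH · pCO2 = 10^(−1.46) × 6450×10^-6 = 2.236×10^-4 mol/kg
α₀ = 1/(1 + K1/[H⁺] + K1K2/[H⁺]²) = 1/(1 + 10^+0.87 + 10^-1.72) = 0.1186
DIC = [CO2*]/α₀ = 2.236×10^-4 / 0.1186 = 1.886 mmol/kg
[CO3²⁻] = α₂·DIC; α₂ = 0.002260, so [CO3²⁻] = 0.002260 × 1.886 = 0.00426 mmol/kg = 4.26 μmol/kg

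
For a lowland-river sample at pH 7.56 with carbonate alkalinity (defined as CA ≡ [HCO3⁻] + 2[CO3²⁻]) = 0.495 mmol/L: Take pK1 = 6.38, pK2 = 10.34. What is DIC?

DIC = 0.527 mmol/L

CA = [HCO3⁻] + 2[CO3²⁻] = (α₁ + 2α₂)·DIC
At pH 7.56: [H⁺]/K1 = 10^-1.18 = 0.066069, K2/[H⁺] = 10^-2.78 = 0.0016596
α₁ = 1/(1 + 0.066069 + 0.0016596) = 1/1.0677 = 0.9366; α₂ = α₁·K2/[H⁺] = 0.001554
α₁ + 2α₂ = 0.9397
DIC = CA / (α₁ + 2α₂) = 0.495 / 0.9397 = 0.527 mmol/L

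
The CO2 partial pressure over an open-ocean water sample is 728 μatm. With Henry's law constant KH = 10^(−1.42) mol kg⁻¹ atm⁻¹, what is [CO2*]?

[CO2*] = 27.7 μmol/kg

KH = 10^(−1.42) = 3.802×10^-2 mol kg⁻¹ atm⁻¹
[CO2*] = KH · pCO2 = 3.802×10^-2 × 728×10^-6 atm = 2.77×10^-5 mol/kg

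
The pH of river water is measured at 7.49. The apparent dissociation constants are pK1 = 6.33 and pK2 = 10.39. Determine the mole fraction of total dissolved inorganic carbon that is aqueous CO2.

α₀ = 0.0646

α₀ = 1 / (1 + K1/[H⁺] + K1K2/[H⁺]²) = 1 / (1 + 10^+1.16 + 10^-1.74)
   = 1 / (1 + 14.454 + 0.018197) = 1/15.473 = 0.06463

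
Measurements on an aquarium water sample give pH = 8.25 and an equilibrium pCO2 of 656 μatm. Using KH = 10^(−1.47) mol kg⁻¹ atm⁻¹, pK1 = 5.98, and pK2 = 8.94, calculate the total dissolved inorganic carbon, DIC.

[CO2*] = KH · pCO2 = 10^(−1.47) × 656×10^-6 = 2.223×10^-5 mol/kg
α₀ = 1/(1 + K1/[H⁺] + K1K2/[H⁺]²) = 1/(1 + 10^+2.27 + 10^+1.58) = 0.004440
DIC = [CO2*]/α₀ = 2.223×10^-5 / 0.004440 = 5.01 mmol/kg

DIC = 5.01 mmol/kg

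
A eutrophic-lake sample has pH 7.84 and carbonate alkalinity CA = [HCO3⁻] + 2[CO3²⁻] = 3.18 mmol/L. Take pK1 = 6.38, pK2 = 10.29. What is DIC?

CA = [HCO3⁻] + 2[CO3²⁻] = (α₁ + 2α₂)·DIC
At pH 7.84: [H⁺]/K1 = 10^-1.46 = 0.034674, K2/[H⁺] = 10^-2.45 = 0.0035481
α₁ = 1/(1 + 0.034674 + 0.0035481) = 1/1.0382 = 0.9632; α₂ = α₁·K2/[H⁺] = 0.003418
α₁ + 2α₂ = 0.9700
DIC = CA / (α₁ + 2α₂) = 3.18 / 0.9700 = 3.28 mmol/L

DIC = 3.28 mmol/L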